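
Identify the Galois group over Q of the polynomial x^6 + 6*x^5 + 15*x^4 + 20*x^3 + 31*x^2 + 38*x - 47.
S_4 (also written S4+)

The polynomial f is an irreducible sextic over Q, so G = Gal(f/Q) is one of the 16 transitive subgroups 6T1, ..., 6T16 of S_6. The discriminant of f is 66039417143296 = 8126464^2, a perfect square, so G is contained in A_6. The transitive groups of degree 6 contained in A_6 are: A_4 (6T4, order 12), S_4 (6T7, order 24), (C_3 x C_3) : C_4 (6T10, order 36), PSL(2,5) (6T12, order 60), A_6 (6T15, order 360). By Dedekind's theorem, for a prime p not dividing disc(f) the degrees of the irreducible factors of f mod p form the cycle type of an element of G. Factoring f modulo the 79 such primes p <= 419 (skipping 2, 31, which divide the discriminant), each new pattern first appears at: mod 3: f = (x^2 + 2x + 2)(x^4 + x^3 + 2x^2 + 2x + 2), pattern 4+2; mod 5: f = (x^3 + 4x + 2)(x^3 + x^2 + x + 4), pattern 3+3; mod 11: f = (x + 6)(x + 7)(x^2 + 5x + 10)(x^2 + 10x + 4), pattern 2+2+1+1; mod 67: f = (x + 5)(x + 7)(x + 23)(x + 46)(x + 62)(x + 64), pattern 1+1+1+1+1+1. No other pattern occurs in this range, so the set of observed cycle types is {4+2, 3+3, 2+2+1+1, 1+1+1+1+1+1}. The candidates containing elements of all these cycle types are S_4 (6T7) of order 24, (C_3 x C_3) : C_4 (6T10) of order 36, A_6 (6T15) of order 360; the others are excluded. The observed types are precisely the cycle types that occur in S_4 (6T7). Each of the other remaining candidates has further cycle types, and by the Chebotarev density theorem the matching factorization patterns would occur for a proportion of primes equal to their share of the group: (C_3 x C_3) : C_4 (6T10) additionally contains elements of type 3+1+1+1 (4 of its 36 elements, about 11% of primes); A_6 (6T15) additionally contains elements of type 5+1, 3+1+1+1 (184 of its 360 elements, about 51% of primes). None of the 79 primes tested shows any such pattern (for each of these groups the chance of that is below 10^-4), which rules them out. Hence G = S_4 (6T7), of order 24.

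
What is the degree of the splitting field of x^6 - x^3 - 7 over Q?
The degree of the splitting field over Q equals the order of the Galois group, so first determine the group. The polynomial f is an irreducible sextic over Q, so G = Gal(f/Q) is one of the 16 transitive subgroups 6T1, ..., 6T16 of S_6. The discriminant of f is 871199469, which is not a perfect square, so G is not contained in A_6. The transitive groups of degree 6 not contained in A_6 are: C_6 (6T1, order 6), S_3 (6T2, order 6), D_6 (6T3, order 12), C_3 x S_3 (6T5, order 18), A_4 x C_2 (6T6, order 24), S_4 (6T8, order 24), S_3 x S_3 (6T9, order 36), S_4 x C_2 (6T11, order 48), (S_3 x S_3) : C_2 (6T13, order 72), PGL(2,5) (6T14, order 120), S_6 (6T16, order 720). By Dedekind's theorem, for a prime p not dividing disc(f) the degrees of the irreducible factors of f mod p form the cycle type of an element of G. Factoring f modulo the 16 such primes p <= 67 (skipping 3, 7, 29, which divide the discriminant), each new pattern first appears at: mod 2: f = (x^6 + x^3 + 1), pattern 6; mod 5: f = (x + 1)(x + 2)(x^2 + 3x + 4)(x^2 + 4x + 1), pattern 2+2+1+1; mod 13: f = (x + 2)(x + 5)(x + 6)(x^3 + 4), pattern 3+1+1+1; mod 19: f = (x^2 + 10x + 15)(x^2 + 13x + 13)(x^2 + 15x + 10), pattern 2+2+2; mod 67: f = (x^3 + 18)(x^3 + 48), pattern 3+3. No other pattern occurs in this range, so the set of observed cycle types is {6, 2+2+1+1, 3+1+1+1, 2+2+2, 3+3}. The candidates containing elements of all these cycle types are S_3 x S_3 (6T9) of order 36, (S_3 x S_3) : C_2 (6T13) of order 72, S_6 (6T16) of order 720; the others are excluded. The observed types are precisely the cycle types that occur in S_3 x S_3 (6T9) (apart from the identity). Each of the other remaining candidates has further cycle types, and by the Chebotarev density theorem the matching factorization patterns would occur for a proportion of primes equal to their share of the group: (S_3 x S_3) : C_2 (6T13) additionally contains elements of type 4+2, 3+2+1, 2+1+1+1+1 (36 of its 72 elements, about 50% of primes); S_6 (6T16) additionally contains elements of type 5+1, 4+2, 4+1+1, 3+2+1, 2+1+1+1+1 (459 of its 720 elements, about 64% of primes). None of the 16 primes tested shows any such pattern (for each of these groups the chance of that is below 10^-4), which rules them out. Hence G = S_3 x S_3 (6T9), of order 36. The Galois group S_3 x S_3 (6T9) has order 36, so the splitting field has degree 36 over Q.

36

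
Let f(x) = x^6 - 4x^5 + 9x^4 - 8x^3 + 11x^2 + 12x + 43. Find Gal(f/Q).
C_6 (also written C6)

The polynomial f is an irreducible sextic over Q, so G = Gal(f/Q) is one of the 16 transitive subgroups 6T1, ..., 6T16 of S_6. The discriminant of f is -18046378835968, which is not a perfect square, so G is not contained in A_6. The transitive groups of degree 6 not contained in A_6 are: C_6 (6T1, order 6), S_3 (6T2, order 6), D_6 (6T3, order 12), C_3 x S_3 (6T5, order 18), A_4 x C_2 (6T6, order 24), S_4 (6T8, order 24), S_3 x S_3 (6T9, order 36), S_4 x C_2 (6T11, order 48), (S_3 x S_3) : C_2 (6T13, order 72), PGL(2,5) (6T14, order 120), S_6 (6T16, order 720). By Dedekind's theorem, for a prime p not dividing disc(f) the degrees of the irreducible factors of f mod p form the cycle type of an element of G. Factoring f modulo the 37 such primes p <= 167 (skipping 2, 7, which divide the discriminant), each new pattern first appears at: mod 3: f = (x^6 + 2x^5 + x^3 + 2x^2 + 1), pattern 6; mod 11: f = (x^3 + 10x + 3)(x^3 + 7x^2 + 10x + 7), pattern 3+3; mod 13: f = (x^2 + 4x + 12)(x^2 + 8x + 8)(x^2 + 10x + 6), pattern 2+2+2; mod 29: f = (x + 7)(x + 9)(x + 11)(x + 14)(x + 17)(x + 25), pattern 1+1+1+1+1+1. No other pattern occurs in this range, so the set of observed cycle types is {6, 3+3, 2+2+2, 1+1+1+1+1+1}. The candidates containing elements of all these cycle types are C_6 (6T1) of order 6, D_6 (6T3) of order 12, C_3 x S_3 (6T5) of order 18, A_4 x C_2 (6T6) of order 24, S_3 x S_3 (6T9) of order 36, S_4 x C_2 (6T11) of order 48, (S_3 x S_3) : C_2 (6T13) of order 72, PGL(2,5) (6T14) of order 120, S_6 (6T16) of order 720; the others are excluded. The observed types are precisely the cycle types that occur in C_6 (6T1). Each of the other remaining candidates has further cycle types, and by the Chebotarev density theorem the matching factorization patterns would occur for a proportion of primes equal to their share of the group: D_6 (6T3) additionally contains elements of type 2+2+1+1 (3 of its 12 elements, about 25% of primes); C_3 x S_3 (6T5) additionally contains elements of type 3+1+1+1 (4 of its 18 elements, about 22% of primes); A_4 x C_2 (6T6) additionally contains elements of type 2+2+1+1, 2+1+1+1+1 (6 of its 24 elements, about 25% of primes); S_3 x S_3 (6T9) additionally contains elements of type 3+1+1+1, 2+2+1+1 (13 of its 36 elements, about 36% of primes); S_4 x C_2 (6T11) additionally contains elements of type 4+2, 4+1+1, 2+2+1+1, 2+1+1+1+1 (24 of its 48 elements, about 50% of primes); (S_3 x S_3) : C_2 (6T13) additionally contains elements of type 4+2, 3+2+1, 3+1+1+1, 2+2+1+1, 2+1+1+1+1 (49 of its 72 elements, about 68% of primes); PGL(2,5) (6T14) additionally contains elements of type 5+1, 4+1+1, 2+2+1+1 (69 of its 120 elements, about 58% of primes); S_6 (6T16) additionally contains elements of type 5+1, 4+2, 4+1+1, 3+2+1, 3+1+1+1, 2+2+1+1, 2+1+1+1+1 (544 of its 720 elements, about 76% of primes). None of the 37 primes tested shows any such pattern (for each of these groups the chance of that is below 10^-4), which rules them out. Hence G = C_6 (6T1), of order 6.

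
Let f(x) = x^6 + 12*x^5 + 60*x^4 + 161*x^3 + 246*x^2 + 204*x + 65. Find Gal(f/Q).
The polynomial f is an irreducible sextic over Q, so G = Gal(f/Q) is one of the 16 transitive subgroups 6T1, ..., 6T16 of S_6. The discriminant of f is 871199469, which is not a perfect square, so G is not contained in A_6. The transitive groups of degree 6 not contained in A_6 are: C_6 (6T1, order 6), S_3 (6T2, order 6), D_6 (6T3, order 12), C_3 x S_3 (6T5, order 18), A_4 x C_2 (6T6, order 24), S_4 (6T8, order 24), S_3 x S_3 (6T9, order 36), S_4 x C_2 (6T11, order 48), (S_3 x S_3) : C_2 (6T13, order 72), PGL(2,5) (6T14, order 120), S_6 (6T16, order 720). By Dedekind's theorem, for a prime p not dividing disc(f) the degrees of the irreducible factors of f mod p form the cycle type of an element of G. Factoring f modulo the 16 such primes p <= 67 (skipping 3, 7, 29, which divide the discriminant), each new pattern first appears at: mod 2: f = (x^6 + x^3 + 1), pattern 6; mod 5: f = (x)(x + 1)(x^2 + 2)(x^2 + x + 2), pattern 2+2+1+1; mod 13: f = (x)(x + 9)(x + 10)(x^3 + 6x^2 + 12x + 4), pattern 3+1+1+1; mod 19: f = (x^2 + 8x + 3)(x^2 + 10x + 10)(x^2 + 13x + 18), pattern 2+2+2; mod 67: f = (x^3 + 6x^2 + 12x + 27)(x^3 + 6x^2 + 12x + 57), pattern 3+3. No other pattern occurs in this range, so the set of observed cycle types is {6, 2+2+1+1, 3+1+1+1, 2+2+2, 3+3}. The candidates containing elements of all these cycle types are S_3 x S_3 (6T9) of order 36, (S_3 x S_3) : C_2 (6T13) of order 72, S_6 (6T16) of order 720; the others are excluded. The observed types are precisely the cycle types that occur in S_3 x S_3 (6T9) (apart from the identity). Each of the other remaining candidates has further cycle types, and by the Chebotarev density theorem the matching factorization patterns would occur for a proportion of primes equal to their share of the group: (S_3 x S_3) : C_2 (6T13) additionally contains elements of type 4+2, 3+2+1, 2+1+1+1+1 (36 of its 72 elements, about 50% of primes); S_6 (6T16) additionally contains elements of type 5+1, 4+2, 4+1+1, 3+2+1, 2+1+1+1+1 (459 of its 720 elements, about 64% of primes). None of the 16 primes tested shows any such pattern (for each of these groups the chance of that is below 10^-4), which rules them out. Hence G = S_3 x S_3 (6T9), of order 36.

6T9: S_3 x S_3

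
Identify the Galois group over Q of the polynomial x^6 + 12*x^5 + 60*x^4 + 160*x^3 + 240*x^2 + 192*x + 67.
S_3, S_3 acting on 6 points

The polynomial f is an irreducible sextic over Q, so G = Gal(f/Q) is one of the 16 transitive subgroups 6T1, ..., 6T16 of S_6. The discriminant of f is -11337408, which is not a perfect square, so G is not contained in A_6. The transitive groups of degree 6 not contained in A_6 are: C_6 (6T1, order 6), S_3 (6T2, order 6), D_6 (6T3, order 12), C_3 x S_3 (6T5, order 18), A_4 x C_2 (6T6, order 24), S_4 (6T8, order 24), S_3 x S_3 (6T9, order 36), S_4 x C_2 (6T11, order 48), (S_3 x S_3) : C_2 (6T13, order 72), PGL(2,5) (6T14, order 120), S_6 (6T16, order 720). By Dedekind's theorem, for a prime p not dividing disc(f) the degrees of the irreducible factors of f mod p form the cycle type of an element of G. Factoring f modulo the 23 such primes p <= 97 (skipping 2, 3, which divide the discriminant), each new pattern first appears at: mod 5: f = (x^2 + 3)(x^2 + 3x + 4)(x^2 + 4x + 1), pattern 2+2+2; mod 7: f = (x^3 + 6x^2 + 5x + 3)(x^3 + 6x^2 + 5x + 6), pattern 3+3; mod 61: f = (x + 5)(x + 21)(x + 24)(x + 41)(x + 44)(x + 60), pattern 1+1+1+1+1+1. No other pattern occurs in this range, so the set of observed cycle types is {2+2+2, 3+3, 1+1+1+1+1+1}. The candidates containing elements of all these cycle types are C_6 (6T1) of order 6, S_3 (6T2) of order 6, D_6 (6T3) of order 12, C_3 x S_3 (6T5) of order 18, A_4 x C_2 (6T6) of order 24, S_4 (6T8) of order 24, S_3 x S_3 (6T9) of order 36, S_4 x C_2 (6T11) of order 48, (S_3 x S_3) : C_2 (6T13) of order 72, PGL(2,5) (6T14) of order 120, S_6 (6T16) of order 720; the others are excluded. The observed types are precisely the cycle types that occur in S_3 (6T2). Each of the other remaining candidates has further cycle types, and by the Chebotarev density theorem the matching factorization patterns would occur for a proportion of primes equal to their share of the group: C_6 (6T1) additionally contains elements of type 6 (2 of its 6 elements, about 33% of primes); D_6 (6T3) additionally contains elements of type 6, 2+2+1+1 (5 of its 12 elements, about 42% of primes); C_3 x S_3 (6T5) additionally contains elements of type 6, 3+1+1+1 (10 of its 18 elements, about 56% of primes); A_4 x C_2 (6T6) additionally contains elements of type 6, 2+2+1+1, 2+1+1+1+1 (14 of its 24 elements, about 58% of primes); S_4 (6T8) additionally contains elements of type 4+1+1, 2+2+1+1 (9 of its 24 elements, about 38% of primes); S_3 x S_3 (6T9) additionally contains elements of type 6, 3+1+1+1, 2+2+1+1 (25 of its 36 elements, about 69% of primes); S_4 x C_2 (6T11) additionally contains elements of type 6, 4+2, 4+1+1, 2+2+1+1, 2+1+1+1+1 (32 of its 48 elements, about 67% of primes); (S_3 x S_3) : C_2 (6T13) additionally contains elements of type 6, 4+2, 3+2+1, 3+1+1+1, 2+2+1+1, 2+1+1+1+1 (61 of its 72 elements, about 85% of primes); PGL(2,5) (6T14) additionally contains elements of type 6, 5+1, 4+1+1, 2+2+1+1 (89 of its 120 elements, about 74% of primes); S_6 (6T16) additionally contains elements of type 6, 5+1, 4+2, 4+1+1, 3+2+1, 3+1+1+1, 2+2+1+1, 2+1+1+1+1 (664 of its 720 elements, about 92% of primes). None of the 23 primes tested shows any such pattern (for each of these groups the chance of that is below 10^-4), which rules them out. Hence G = S_3 (6T2), of order 6.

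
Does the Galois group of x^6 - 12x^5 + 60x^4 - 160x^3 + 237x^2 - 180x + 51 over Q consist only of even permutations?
Yes

The polynomial is irreducible of degree 6 over Q. Its discriminant is 419904 = 648^2, a perfect square. A Galois group lies in the alternating group exactly when the discriminant is a square in Q, so the Galois group (A_4) is contained in A_6.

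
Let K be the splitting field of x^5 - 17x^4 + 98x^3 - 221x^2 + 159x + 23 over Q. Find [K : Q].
5

The degree of the splitting field over Q equals the order of the Galois group, so first determine the group. The polynomial f is an irreducible quintic over Q, so G = Gal(f/Q) is a transitive subgroup of S_5: one of C_5 (5T1, order 5), D_5 (5T2, order 10), F_20 (5T3, order 20), A_5 (5T4, order 60) or S_5 (5T5, order 120). The discriminant of f is 115971361 = 10769^2, a perfect square, so G is contained in A_5. The transitive groups of degree 5 contained in A_5 are: C_5 (5T1, order 5), D_5 (5T2, order 10), A_5 (5T4, order 60). By Dedekind's theorem, for a prime p not dividing disc(f) the degrees of the irreducible factors of f mod p form the cycle type of an element of G. Factoring f modulo the 14 such primes p <= 47 (skipping 11, which divides the discriminant), each new pattern first appears at: mod 2: f = (x^5 + x^4 + x^2 + x + 1), pattern 5; mod 23: f = (x)(x + 8)(x + 10)(x + 14)(x + 20), pattern 1+1+1+1+1. No other pattern occurs in this range, so the set of observed cycle types is {5, 1+1+1+1+1}. The candidates containing elements of all these cycle types are C_5 (5T1) of order 5, D_5 (5T2) of order 10, A_5 (5T4) of order 60; the others are excluded. The observed types are precisely the cycle types that occur in C_5 (5T1). Each of the other remaining candidates has further cycle types, and by the Chebotarev density theorem the matching factorization patterns would occur for a proportion of primes equal to their share of the group: D_5 (5T2) additionally contains elements of type 2+2+1 (5 of its 10 elements, about 50% of primes); A_5 (5T4) additionally contains elements of type 3+1+1, 2+2+1 (35 of its 60 elements, about 58% of primes). None of the 14 primes tested shows any such pattern (for each of these groups the chance of that is below 10^-4), which rules them out. Hence G = C_5 (5T1), of order 5. The Galois group C_5 (5T1) has order 5, so the splitting field has degree 5 over Q.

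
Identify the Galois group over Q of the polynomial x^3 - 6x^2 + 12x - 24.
The polynomial is an irreducible cubic over Q and its discriminant is -6912, which is not a perfect square. For an irreducible cubic, a non-square discriminant gives Galois group S_3.

S_3 (order 6)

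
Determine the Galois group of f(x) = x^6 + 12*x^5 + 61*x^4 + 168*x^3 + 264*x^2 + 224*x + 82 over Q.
The polynomial f is an irreducible sextic over Q, so G = Gal(f/Q) is one of the 16 transitive subgroups 6T1, ..., 6T16 of S_6. The discriminant of f is -1722368, which is not a perfect square, so G is not contained in A_6. The transitive groups of degree 6 not contained in A_6 are: C_6 (6T1, order 6), S_3 (6T2, order 6), D_6 (6T3, order 12), C_3 x S_3 (6T5, order 18), A_4 x C_2 (6T6, order 24), S_4 (6T8, order 24), S_3 x S_3 (6T9, order 36), S_4 x C_2 (6T11, order 48), (S_3 x S_3) : C_2 (6T13, order 72), PGL(2,5) (6T14, order 120), S_6 (6T16, order 720). By Dedekind's theorem, for a prime p not dividing disc(f) the degrees of the irreducible factors of f mod p form the cycle type of an element of G. Factoring f modulo the 29 such primes p <= 127 (skipping 2, 29, which divide the discriminant), each new pattern first appears at: mod 3: f = (x^3 + x^2 + 2x + 1)(x^3 + 2x^2 + 1), pattern 3+3; mod 5: f = (x^6 + 2x^5 + x^4 + 3x^3 + 4x^2 + 4x + 2), pattern 6; mod 7: f = (x + 5)(x + 6)(x^4 + x^3 + 6x^2 + 2x + 6), pattern 4+1+1; mod 17: f = (x + 7)(x + 14)(x^2 + 2x + 15)(x^2 + 6x + 6), pattern 2+2+1+1; mod 23: f = (x^2 + 4x + 8)(x^2 + 14x + 15)(x^2 + 17x + 21), pattern 2+2+2; mod 67: f = (x^2 + 4x + 18)(x^4 + 8x^3 + 11x^2 + 47x + 12), pattern 4+2; mod 127: f = (x + 42)(x + 62)(x + 69)(x + 89)(x^2 + 4x + 125), pattern 2+1+1+1+1. No other pattern occurs in this range, so the set of observed cycle types is {3+3, 6, 4+1+1, 2+2+1+1, 2+2+2, 4+2, 2+1+1+1+1}. The candidates containing elements of all these cycle types are S_4 x C_2 (6T11) of order 48, S_6 (6T16) of order 720; the others are excluded. The observed types are precisely the cycle types that occur in S_4 x C_2 (6T11) (apart from the identity). Each of the other remaining candidates has further cycle types, and by the Chebotarev density theorem the matching factorization patterns would occur for a proportion of primes equal to their share of the group: S_6 (6T16) additionally contains elements of type 5+1, 3+2+1, 3+1+1+1 (304 of its 720 elements, about 42% of primes). None of the 29 primes tested shows any such pattern (for each of these groups the chance of that is below 10^-4), which rules them out. Hence G = S_4 x C_2 (6T11), of order 48.

S_4 x C_2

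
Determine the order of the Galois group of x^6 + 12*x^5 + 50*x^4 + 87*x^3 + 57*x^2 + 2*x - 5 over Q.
The degree of the splitting field over Q equals the order of the Galois group, so first determine the group. The polynomial f is an irreducible sextic over Q, so G = Gal(f/Q) is one of the 16 transitive subgroups 6T1, ..., 6T16 of S_6. The discriminant of f is 30991489 = 5567^2, a perfect square, so G is contained in A_6. The transitive groups of degree 6 contained in A_6 are: A_4 (6T4, order 12), S_4 (6T7, order 24), (C_3 x C_3) : C_4 (6T10, order 36), PSL(2,5) (6T12, order 60), A_6 (6T15, order 360). By Dedekind's theorem, for a prime p not dividing disc(f) the degrees of the irreducible factors of f mod p form the cycle type of an element of G. Factoring f modulo the 21 such primes p <= 79 (skipping 19, which divides the discriminant), each new pattern first appears at: mod 2: f = (x + 1)(x^5 + x^4 + x^3 + x + 1), pattern 5+1; mod 7: f = (x^3 + x^2 + 3x + 5)(x^3 + 4x^2 + x + 6), pattern 3+3; mod 61: f = (x + 4)(x + 26)(x^2 + 50x + 13)(x^2 + 54x + 30), pattern 2+2+1+1. No other pattern occurs in this range, so the set of observed cycle types is {5+1, 3+3, 2+2+1+1}. The candidates containing elements of all these cycle types are PSL(2,5) (6T12) of order 60, A_6 (6T15) of order 360; the others are excluded. The observed types are precisely the cycle types that occur in PSL(2,5) (6T12) (apart from the identity). Each of the other remaining candidates has further cycle types, and by the Chebotarev density theorem the matching factorization patterns would occur for a proportion of primes equal to their share of the group: A_6 (6T15) additionally contains elements of type 4+2, 3+1+1+1 (130 of its 360 elements, about 36% of primes). None of the 21 primes tested shows any such pattern (for each of these groups the chance of that is below 10^-4), which rules them out. Hence G = PSL(2,5) (6T12), of order 60. The Galois group PSL(2,5) (6T12) has order 60, so the splitting field has degree 60 over Q.

60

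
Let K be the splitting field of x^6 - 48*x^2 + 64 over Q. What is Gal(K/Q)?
A_4 x C_2 (also written A4xC2)

The polynomial f is an irreducible sextic over Q, so G = Gal(f/Q) is one of the 16 transitive subgroups 6T1, ..., 6T16 of S_6. The discriminant of f is -450868486864896, which is not a perfect square, so G is not contained in A_6. The transitive groups of degree 6 not contained in A_6 are: C_6 (6T1, order 6), S_3 (6T2, order 6), D_6 (6T3, order 12), C_3 x S_3 (6T5, order 18), A_4 x C_2 (6T6, order 24), S_4 (6T8, order 24), S_3 x S_3 (6T9, order 36), S_4 x C_2 (6T11, order 48), (S_3 x S_3) : C_2 (6T13, order 72), PGL(2,5) (6T14, order 120), S_6 (6T16, order 720). By Dedekind's theorem, for a prime p not dividing disc(f) the degrees of the irreducible factors of f mod p form the cycle type of an element of G. Factoring f modulo the 33 such primes p <= 149 (skipping 2, 3, which divide the discriminant), each new pattern first appears at: mod 5: f = (x^3 + x^2 + 3x + 1)(x^3 + 4x^2 + 3x + 4), pattern 3+3; mod 7: f = (x^6 + x^2 + 1), pattern 6; mod 17: f = (x + 1)(x + 16)(x^2 + 6)(x^2 + 12), pattern 2+2+1+1; mod 19: f = (x + 3)(x + 6)(x + 13)(x + 16)(x^2 + 7), pattern 2+1+1+1+1; mod 71: f = (x^2 + 29)(x^2 + 49)(x^2 + 64), pattern 2+2+2. No other pattern occurs in this range, so the set of observed cycle types is {3+3, 6, 2+2+1+1, 2+1+1+1+1, 2+2+2}. The candidates containing elements of all these cycle types are A_4 x C_2 (6T6) of order 24, S_4 x C_2 (6T11) of order 48, (S_3 x S_3) : C_2 (6T13) of order 72, S_6 (6T16) of order 720; the others are excluded. The observed types are precisely the cycle types that occur in A_4 x C_2 (6T6) (apart from the identity). Each of the other remaining candidates has further cycle types, and by the Chebotarev density theorem the matching factorization patterns would occur for a proportion of primes equal to their share of the group: S_4 x C_2 (6T11) additionally contains elements of type 4+2, 4+1+1 (12 of its 48 elements, about 25% of primes); (S_3 x S_3) : C_2 (6T13) additionally contains elements of type 4+2, 3+2+1, 3+1+1+1 (34 of its 72 elements, about 47% of primes); S_6 (6T16) additionally contains elements of type 5+1, 4+2, 4+1+1, 3+2+1, 3+1+1+1 (484 of its 720 elements, about 67% of primes). None of the 33 primes tested shows any such pattern (for each of these groups the chance of that is below 10^-4), which rules them out. Hence G = A_4 x C_2 (6T6), of order 24.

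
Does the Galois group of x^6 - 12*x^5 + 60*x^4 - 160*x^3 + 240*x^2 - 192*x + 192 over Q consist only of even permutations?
No

The polynomial is irreducible of degree 6 over Q. Its discriminant is -1603087953297408, which is not a perfect square. A Galois group lies in the alternating group exactly when the discriminant is a square in Q, so the Galois group (D_6) is not contained in A_6.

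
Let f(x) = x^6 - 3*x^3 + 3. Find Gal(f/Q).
The polynomial f is an irreducible sextic over Q, so G = Gal(f/Q) is one of the 16 transitive subgroups 6T1, ..., 6T16 of S_6. The discriminant of f is -177147, which is not a perfect square, so G is not contained in A_6. The transitive groups of degree 6 not contained in A_6 are: C_6 (6T1, order 6), S_3 (6T2, order 6), D_6 (6T3, order 12), C_3 x S_3 (6T5, order 18), A_4 x C_2 (6T6, order 24), S_4 (6T8, order 24), S_3 x S_3 (6T9, order 36), S_4 x C_2 (6T11, order 48), (S_3 x S_3) : C_2 (6T13, order 72), PGL(2,5) (6T14, order 120), S_6 (6T16, order 720). By Dedekind's theorem, for a prime p not dividing disc(f) the degrees of the irreducible factors of f mod p form the cycle type of an element of G. Factoring f modulo the 33 such primes p <= 139 (skipping 3, which divides the discriminant), each new pattern first appears at: mod 2: f = (x^6 + x^3 + 1), pattern 6; mod 7: f = (x + 1)(x + 2)(x + 4)(x^3 + 3), pattern 3+1+1+1; mod 17: f = (x^2 + x + 7)(x^2 + 4x + 7)(x^2 + 12x + 7), pattern 2+2+2; mod 19: f = (x^3 + 6)(x^3 + 10), pattern 3+3; mod 73: f = (x + 13)(x + 21)(x + 22)(x + 29)(x + 30)(x + 31), pattern 1+1+1+1+1+1. No other pattern occurs in this range, so the set of observed cycle types is {6, 3+1+1+1, 2+2+2, 3+3, 1+1+1+1+1+1}. The candidates containing elements of all these cycle types are C_3 x S_3 (6T5) of order 18, S_3 x S_3 (6T9) of order 36, (S_3 x S_3) : C_2 (6T13) of order 72, S_6 (6T16) of order 720; the others are excluded. The observed types are precisely the cycle types that occur in C_3 x S_3 (6T5). Each of the other remaining candidates has further cycle types, and by the Chebotarev density theorem the matching factorization patterns would occur for a proportion of primes equal to their share of the group: S_3 x S_3 (6T9) additionally contains elements of type 2+2+1+1 (9 of its 36 elements, about 25% of primes); (S_3 x S_3) : C_2 (6T13) additionally contains elements of type 4+2, 3+2+1, 2+2+1+1, 2+1+1+1+1 (45 of its 72 elements, about 62% of primes); S_6 (6T16) additionally contains elements of type 5+1, 4+2, 4+1+1, 3+2+1, 2+2+1+1, 2+1+1+1+1 (504 of its 720 elements, about 70% of primes). None of the 33 primes tested shows any such pattern (for each of these groups the chance of that is below 10^-4), which rules them out. Hence G = C_3 x S_3 (6T5), of order 18.

C_3 x S_3 (order 18)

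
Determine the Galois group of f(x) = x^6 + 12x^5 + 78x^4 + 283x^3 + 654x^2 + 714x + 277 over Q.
The polynomial f is an irreducible sextic over Q, so G = Gal(f/Q) is one of the 16 transitive subgroups 6T1, ..., 6T16 of S_6. The discriminant of f is -401254544639403, which is not a perfect square, so G is not contained in A_6. The transitive groups of degree 6 not contained in A_6 are: C_6 (6T1, order 6), S_3 (6T2, order 6), D_6 (6T3, order 12), C_3 x S_3 (6T5, order 18), A_4 x C_2 (6T6, order 24), S_4 (6T8, order 24), S_3 x S_3 (6T9, order 36), S_4 x C_2 (6T11, order 48), (S_3 x S_3) : C_2 (6T13, order 72), PGL(2,5) (6T14, order 120), S_6 (6T16, order 720). By Dedekind's theorem, for a prime p not dividing disc(f) the degrees of the irreducible factors of f mod p form the cycle type of an element of G. Factoring f modulo the 33 such primes p <= 151 (skipping 3, 7, 13, which divide the discriminant), each new pattern first appears at: mod 2: f = (x^6 + x^3 + 1), pattern 6; mod 17: f = (x^2 + 5x + 13)(x^2 + 10x + 5)(x^2 + 14x + 4), pattern 2+2+2; mod 19: f = (x^3 + 6x^2 + 9x + 11)(x^3 + 6x^2 + 14x + 1), pattern 3+3; mod 31: f = (x + 5)(x + 11)(x + 21)(x^3 + 6x^2 + 23x + 23), pattern 3+1+1+1; mod 73: f = (x + 3)(x + 13)(x + 19)(x + 25)(x + 47)(x + 51), pattern 1+1+1+1+1+1. No other pattern occurs in this range, so the set of observed cycle types is {6, 2+2+2, 3+3, 3+1+1+1, 1+1+1+1+1+1}. The candidates containing elements of all these cycle types are C_3 x S_3 (6T5) of order 18, S_3 x S_3 (6T9) of order 36, (S_3 x S_3) : C_2 (6T13) of order 72, S_6 (6T16) of order 720; the others are excluded. The observed types are precisely the cycle types that occur in C_3 x S_3 (6T5). Each of the other remaining candidates has further cycle types, and by the Chebotarev density theorem the matching factorization patterns would occur for a proportion of primes equal to their share of the group: S_3 x S_3 (6T9) additionally contains elements of type 2+2+1+1 (9 of its 36 elements, about 25% of primes); (S_3 x S_3) : C_2 (6T13) additionally contains elements of type 4+2, 3+2+1, 2+2+1+1, 2+1+1+1+1 (45 of its 72 elements, about 62% of primes); S_6 (6T16) additionally contains elements of type 5+1, 4+2, 4+1+1, 3+2+1, 2+2+1+1, 2+1+1+1+1 (504 of its 720 elements, about 70% of primes). None of the 33 primes tested shows any such pattern (for each of these groups the chance of that is below 10^-4), which rules them out. Hence G = C_3 x S_3 (6T5), of order 18.

C_3 x S_3, the group 6T5 of order 18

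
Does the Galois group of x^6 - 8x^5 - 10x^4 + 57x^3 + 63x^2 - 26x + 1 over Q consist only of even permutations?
Yes

The polynomial is irreducible of degree 6 over Q. Its discriminant is 3646117689361 = 1909481^2, a perfect square. A Galois group lies in the alternating group exactly when the discriminant is a square in Q, so the Galois group (PSL(2,5)) is contained in A_6.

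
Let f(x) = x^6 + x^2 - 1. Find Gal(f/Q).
S_4, S_4(6d), the S_4-action on 6 points inside A_6

The polynomial f is an irreducible sextic over Q, so G = Gal(f/Q) is one of the 16 transitive subgroups 6T1, ..., 6T16 of S_6. The discriminant of f is 61504 = 248^2, a perfect square, so G is contained in A_6. The transitive groups of degree 6 contained in A_6 are: A_4 (6T4, order 12), S_4 (6T7, order 24), (C_3 x C_3) : C_4 (6T10, order 36), PSL(2,5) (6T12, order 60), A_6 (6T15, order 360). By Dedekind's theorem, for a prime p not dividing disc(f) the degrees of the irreducible factors of f mod p form the cycle type of an element of G. Factoring f modulo the 79 such primes p <= 419 (skipping 2, 31, which divide the discriminant), each new pattern first appears at: mod 3: f = (x^2 + 1)(x^4 + 2x^2 + 2), pattern 4+2; mod 5: f = (x^3 + x^2 + 3x + 4)(x^3 + 4x^2 + 3x + 1), pattern 3+3; mod 11: f = (x + 3)(x + 8)(x^2 + 4x + 7)(x^2 + 7x + 7), pattern 2+2+1+1; mod 67: f = (x + 2)(x + 3)(x + 11)(x + 56)(x + 64)(x + 65), pattern 1+1+1+1+1+1. No other pattern occurs in this range, so the set of observed cycle types is {4+2, 3+3, 2+2+1+1, 1+1+1+1+1+1}. The candidates containing elements of all these cycle types are S_4 (6T7) of order 24, (C_3 x C_3) : C_4 (6T10) of order 36, A_6 (6T15) of order 360; the others are excluded. The observed types are precisely the cycle types that occur in S_4 (6T7). Each of the other remaining candidates has further cycle types, and by the Chebotarev density theorem the matching factorization patterns would occur for a proportion of primes equal to their share of the group: (C_3 x C_3) : C_4 (6T10) additionally contains elements of type 3+1+1+1 (4 of its 36 elements, about 11% of primes); A_6 (6T15) additionally contains elements of type 5+1, 3+1+1+1 (184 of its 360 elements, about 51% of primes). None of the 79 primes tested shows any such pattern (for each of these groups the chance of that is below 10^-4), which rules them out. Hence G = S_4 (6T7), of order 24.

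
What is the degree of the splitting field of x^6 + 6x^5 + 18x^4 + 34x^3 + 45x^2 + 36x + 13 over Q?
The degree of the splitting field over Q equals the order of the Galois group, so first determine the group. The polynomial f is an irreducible sextic over Q, so G = Gal(f/Q) is one of the 16 transitive subgroups 6T1, ..., 6T16 of S_6. The discriminant of f is -16003008, which is not a perfect square, so G is not contained in A_6. The transitive groups of degree 6 not contained in A_6 are: C_6 (6T1, order 6), S_3 (6T2, order 6), D_6 (6T3, order 12), C_3 x S_3 (6T5, order 18), A_4 x C_2 (6T6, order 24), S_4 (6T8, order 24), S_3 x S_3 (6T9, order 36), S_4 x C_2 (6T11, order 48), (S_3 x S_3) : C_2 (6T13, order 72), PGL(2,5) (6T14, order 120), S_6 (6T16, order 720). By Dedekind's theorem, for a prime p not dividing disc(f) the degrees of the irreducible factors of f mod p form the cycle type of an element of G. Factoring f modulo the 21 such primes p <= 89 (skipping 2, 3, 7, which divide the discriminant), each new pattern first appears at: mod 5: f = (x^6 + x^5 + 3x^4 + 4x^3 + x + 3), pattern 6; mod 11: f = (x + 3)(x^5 + 3x^4 + 9x^3 + 7x^2 + 2x + 8), pattern 5+1; mod 13: f = (x)(x + 9)(x^4 + 10x^3 + 6x^2 + 6x + 4), pattern 4+1+1; mod 23: f = (x + 17)(x + 21)(x^2 + 17x + 10)(x^2 + 20x + 21), pattern 2+2+1+1; mod 43: f = (x^3 + 22x^2 + 39x + 16)(x^3 + 27x^2 + 30x + 25), pattern 3+3; mod 61: f = (x^2 + 16x + 13)(x^2 + 20x + 31)(x^2 + 31x + 2), pattern 2+2+2. No other pattern occurs in this range, so the set of observed cycle types is {6, 5+1, 4+1+1, 2+2+1+1, 3+3, 2+2+2}. The candidates containing elements of all these cycle types are PGL(2,5) (6T14) of order 120, S_6 (6T16) of order 720; the others are excluded. The observed types are precisely the cycle types that occur in PGL(2,5) (6T14) (apart from the identity). Each of the other remaining candidates has further cycle types, and by the Chebotarev density theorem the matching factorization patterns would occur for a proportion of primes equal to their share of the group: S_6 (6T16) additionally contains elements of type 4+2, 3+2+1, 3+1+1+1, 2+1+1+1+1 (265 of its 720 elements, about 37% of primes). None of the 21 primes tested shows any such pattern (for each of these groups the chance of that is below 10^-4), which rules them out. Hence G = PGL(2,5) (6T14), of order 120. The Galois group PGL(2,5) (6T14) has order 120, so the splitting field has degree 120 over Q.

120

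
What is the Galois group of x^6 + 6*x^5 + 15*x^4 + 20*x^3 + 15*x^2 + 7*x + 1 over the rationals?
The polynomial f is an irreducible sextic over Q, so G = Gal(f/Q) is one of the 16 transitive subgroups 6T1, ..., 6T16 of S_6. The discriminant of f is 49781, which is not a perfect square, so G is not contained in A_6. The transitive groups of degree 6 not contained in A_6 are: C_6 (6T1, order 6), S_3 (6T2, order 6), D_6 (6T3, order 12), C_3 x S_3 (6T5, order 18), A_4 x C_2 (6T6, order 24), S_4 (6T8, order 24), S_3 x S_3 (6T9, order 36), S_4 x C_2 (6T11, order 48), (S_3 x S_3) : C_2 (6T13, order 72), PGL(2,5) (6T14, order 120), S_6 (6T16, order 720). By Dedekind's theorem, for a prime p not dividing disc(f) the degrees of the irreducible factors of f mod p form the cycle type of an element of G. Factoring f modulo the 4 such primes p <= 7, each new pattern first appears at: mod 2: f = (x^6 + x^4 + x^2 + x + 1), pattern 6; mod 5: f = (x + 4)(x^5 + 2x^4 + 2x^3 + 2x^2 + 2x + 4), pattern 5+1; mod 7: f = (x^2 + 1)(x^4 + 6x^3 + 1), pattern 4+2. No other pattern occurs in this range, so the set of observed cycle types is {6, 5+1, 4+2}. Among the candidates above, the only group containing elements of all these cycle types is S_6 (6T16); every other candidate lacks at least one of them. Hence G = S_6 (6T16), of order 720.

S_6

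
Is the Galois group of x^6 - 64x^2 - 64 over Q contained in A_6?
The polynomial is irreducible of degree 6 over Q. Its discriminant is 3603718079512576 = 60030976^2, a perfect square. A Galois group lies in the alternating group exactly when the discriminant is a square in Q, so the Galois group (S_4) is contained in A_6.

Yes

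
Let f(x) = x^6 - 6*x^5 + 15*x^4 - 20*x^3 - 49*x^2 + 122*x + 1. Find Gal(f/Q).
S_4 x C_2

The polynomial f is an irreducible sextic over Q, so G = Gal(f/Q) is one of the 16 transitive subgroups 6T1, ..., 6T16 of S_6. The discriminant of f is -3603718079512576, which is not a perfect square, so G is not contained in A_6. The transitive groups of degree 6 not contained in A_6 are: C_6 (6T1, order 6), S_3 (6T2, order 6), D_6 (6T3, order 12), C_3 x S_3 (6T5, order 18), A_4 x C_2 (6T6, order 24), S_4 (6T8, order 24), S_3 x S_3 (6T9, order 36), S_4 x C_2 (6T11, order 48), (S_3 x S_3) : C_2 (6T13, order 72), PGL(2,5) (6T14, order 120), S_6 (6T16, order 720). By Dedekind's theorem, for a prime p not dividing disc(f) the degrees of the irreducible factors of f mod p form the cycle type of an element of G. Factoring f modulo the 67 such primes p <= 347 (skipping 2, 229, which divide the discriminant), each new pattern first appears at: mod 3: f = (x^6 + x^3 + 2x^2 + 2x + 1), pattern 6; mod 5: f = (x^3 + x^2 + 3x + 1)(x^3 + 3x^2 + 4x + 1), pattern 3+3; mod 7: f = (x + 2)(x + 3)(x^4 + 3x^3 + x^2 + 6x + 6), pattern 4+1+1; mod 13: f = (x^2 + 11x + 8)(x^4 + 9x^3 + 12x^2 + 10x + 5), pattern 4+2; mod 23: f = (x^2 + 8x + 17)(x^2 + 11x + 14)(x^2 + 21x + 3), pattern 2+2+2; mod 29: f = (x + 8)(x + 19)(x^2 + 27)(x^2 + 25x + 2), pattern 2+2+1+1; mod 193: f = (x + 4)(x + 11)(x + 87)(x + 104)(x + 180)(x + 187), pattern 1+1+1+1+1+1; mod 347: f = (x + 5)(x + 44)(x + 301)(x + 340)(x^2 + 345x + 327), pattern 2+1+1+1+1. No other pattern occurs in this range, so the set of observed cycle types is {6, 3+3, 4+1+1, 4+2, 2+2+2, 2+2+1+1, 1+1+1+1+1+1, 2+1+1+1+1}. The candidates containing elements of all these cycle types are S_4 x C_2 (6T11) of order 48, S_6 (6T16) of order 720; the others are excluded. The observed types are precisely the cycle types that occur in S_4 x C_2 (6T11). Each of the other remaining candidates has further cycle types, and by the Chebotarev density theorem the matching factorization patterns would occur for a proportion of primes equal to their share of the group: S_6 (6T16) additionally contains elements of type 5+1, 3+2+1, 3+1+1+1 (304 of its 720 elements, about 42% of primes). None of the 67 primes tested shows any such pattern (for each of these groups the chance of that is below 10^-4), which rules them out. Hence G = S_4 x C_2 (6T11), of order 48.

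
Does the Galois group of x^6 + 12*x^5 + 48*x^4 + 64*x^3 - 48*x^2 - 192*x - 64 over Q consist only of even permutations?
No

The polynomial is irreducible of degree 6 over Q. Its discriminant is -450868486864896, which is not a perfect square. A Galois group lies in the alternating group exactly when the discriminant is a square in Q, so the Galois group (A_4 x C_2) is not contained in A_6.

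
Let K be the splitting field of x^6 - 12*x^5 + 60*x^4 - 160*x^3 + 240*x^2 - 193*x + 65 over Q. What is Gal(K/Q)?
S_6 (order 720)

The polynomial f is an irreducible sextic over Q, so G = Gal(f/Q) is one of the 16 transitive subgroups 6T1, ..., 6T16 of S_6. The discriminant of f is 49781, which is not a perfect square, so G is not contained in A_6. The transitive groups of degree 6 not contained in A_6 are: C_6 (6T1, order 6), S_3 (6T2, order 6), D_6 (6T3, order 12), C_3 x S_3 (6T5, order 18), A_4 x C_2 (6T6, order 24), S_4 (6T8, order 24), S_3 x S_3 (6T9, order 36), S_4 x C_2 (6T11, order 48), (S_3 x S_3) : C_2 (6T13, order 72), PGL(2,5) (6T14, order 120), S_6 (6T16, order 720). By Dedekind's theorem, for a prime p not dividing disc(f) the degrees of the irreducible factors of f mod p form the cycle type of an element of G. Factoring f modulo the 4 such primes p <= 7, each new pattern first appears at: mod 2: f = (x^6 + x + 1), pattern 6; mod 5: f = (x)(x^5 + 3x^4 + 2), pattern 5+1; mod 7: f = (x^2 + 5x + 2)(x^4 + 4x^3 + 3x^2 + 6x + 1), pattern 4+2. No other pattern occurs in this range, so the set of observed cycle types is {6, 5+1, 4+2}. Among the candidates above, the only group containing elements of all these cycle types is S_6 (6T16); every other candidate lacks at least one of them. Hence G = S_6 (6T16), of order 720.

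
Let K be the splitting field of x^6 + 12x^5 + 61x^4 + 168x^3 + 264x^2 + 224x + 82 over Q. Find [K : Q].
The degree of the splitting field over Q equals the order of the Galois group, so first determine the group. The polynomial f is an irreducible sextic over Q, so G = Gal(f/Q) is one of the 16 transitive subgroups 6T1, ..., 6T16 of S_6. The discriminant of f is -1722368, which is not a perfect square, so G is not contained in A_6. The transitive groups of degree 6 not contained in A_6 are: C_6 (6T1, order 6), S_3 (6T2, order 6), D_6 (6T3, order 12), C_3 x S_3 (6T5, order 18), A_4 x C_2 (6T6, order 24), S_4 (6T8, order 24), S_3 x S_3 (6T9, order 36), S_4 x C_2 (6T11, order 48), (S_3 x S_3) : C_2 (6T13, order 72), PGL(2,5) (6T14, order 120), S_6 (6T16, order 720). By Dedekind's theorem, for a prime p not dividing disc(f) the degrees of the irreducible factors of f mod p form the cycle type of an element of G. Factoring f modulo the 29 such primes p <= 127 (skipping 2, 29, which divide the discriminant), each new pattern first appears at: mod 3: f = (x^3 + x^2 + 2x + 1)(x^3 + 2x^2 + 1), pattern 3+3; mod 5: f = (x^6 + 2x^5 + x^4 + 3x^3 + 4x^2 + 4x + 2), pattern 6; mod 7: f = (x + 5)(x + 6)(x^4 + x^3 + 6x^2 + 2x + 6), pattern 4+1+1; mod 17: f = (x + 7)(x + 14)(x^2 + 2x + 15)(x^2 + 6x + 6), pattern 2+2+1+1; mod 23: f = (x^2 + 4x + 8)(x^2 + 14x + 15)(x^2 + 17x + 21), pattern 2+2+2; mod 67: f = (x^2 + 4x + 18)(x^4 + 8x^3 + 11x^2 + 47x + 12), pattern 4+2; mod 127: f = (x + 42)(x + 62)(x + 69)(x + 89)(x^2 + 4x + 125), pattern 2+1+1+1+1. No other pattern occurs in this range, so the set of observed cycle types is {3+3, 6, 4+1+1, 2+2+1+1, 2+2+2, 4+2, 2+1+1+1+1}. The candidates containing elements of all these cycle types are S_4 x C_2 (6T11) of order 48, S_6 (6T16) of order 720; the others are excluded. The observed types are precisely the cycle types that occur in S_4 x C_2 (6T11) (apart from the identity). Each of the other remaining candidates has further cycle types, and by the Chebotarev density theorem the matching factorization patterns would occur for a proportion of primes equal to their share of the group: S_6 (6T16) additionally contains elements of type 5+1, 3+2+1, 3+1+1+1 (304 of its 720 elements, about 42% of primes). None of the 29 primes tested shows any such pattern (for each of these groups the chance of that is below 10^-4), which rules them out. Hence G = S_4 x C_2 (6T11), of order 48. The Galois group S_4 x C_2 (6T11) has order 48, so the splitting field has degree 48 over Q.

48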